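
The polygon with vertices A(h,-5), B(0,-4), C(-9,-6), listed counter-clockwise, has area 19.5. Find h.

Write out the shoelace sum; only the two edges meeting at A involve h:
2·Area = [((-9)·(-5) − h·(-6)) + (h·(-4) − 0·(-5))] + -36
       = 2·h + 9 = 39
⇒ h = 15.

15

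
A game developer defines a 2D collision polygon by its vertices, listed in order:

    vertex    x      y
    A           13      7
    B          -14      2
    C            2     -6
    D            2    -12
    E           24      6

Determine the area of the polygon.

291

Σ = (124) + (80) + (-12) + (300) + (90) = 582
Area = |Σ|/2 = 291.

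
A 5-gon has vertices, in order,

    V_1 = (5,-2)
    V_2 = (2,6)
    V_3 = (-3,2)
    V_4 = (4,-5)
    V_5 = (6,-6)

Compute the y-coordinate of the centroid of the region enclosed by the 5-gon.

9/29

Apply the shoelace (surveyor's) formula. First the cross-terms c_i = x_i·y_{i+1} − x_{i+1}·y_i:
  34, 22, 7, 6, 18  ⇒  2A = 87, A = 43.5.
Then Σ (y_i + y_{i+1})·c_i = 81, so ȳ = 81 / (6·43.5) = 9/29.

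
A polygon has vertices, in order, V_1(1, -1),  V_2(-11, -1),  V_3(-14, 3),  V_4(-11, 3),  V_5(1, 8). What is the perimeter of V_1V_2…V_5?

|V_1V_2| = √((-12)² + (0)²) = √144 = 12
|V_2V_3| = √((-3)² + (4)²) = √25 = 5
|V_3V_4| = √((3)² + (0)²) = √9 = 3
|V_4V_5| = √((12)² + (5)²) = √169 = 13
|V_5V_1| = √((0)² + (-9)²) = √81 = 9
Perimeter = 12 + 5 + 3 + 13 + 9 = 42.

42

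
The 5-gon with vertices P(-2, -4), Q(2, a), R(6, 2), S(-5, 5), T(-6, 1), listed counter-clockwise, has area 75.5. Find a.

The doubled signed area Σ (x_i y_{i+1} − x_{i+1} y_i) is linear in a.
With a=0 it equals 103; the coefficient of a is -8 (from the two edges through Q).
So -8·a + 103 = 2·75.5 = 151 ⇒ a = -6.

-6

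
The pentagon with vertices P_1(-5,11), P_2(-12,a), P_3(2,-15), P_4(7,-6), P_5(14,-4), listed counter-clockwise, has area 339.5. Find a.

Write out the shoelace sum; only the two edges meeting at P_2 involve a:
2·Area = [((-5)·a − (-12)·11) + ((-12)·(-15) − 2·a)] + 283
       = -7·a + 595 = 679
⇒ a = -12.

-12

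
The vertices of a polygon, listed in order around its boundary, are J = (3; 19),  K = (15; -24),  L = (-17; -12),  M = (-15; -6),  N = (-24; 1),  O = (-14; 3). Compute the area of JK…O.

Cross-terms: -357, -588, -78, -159, -58, -275  ⇒  Σ = -1515
Area = |Σ|/2 = 757.5.

757.5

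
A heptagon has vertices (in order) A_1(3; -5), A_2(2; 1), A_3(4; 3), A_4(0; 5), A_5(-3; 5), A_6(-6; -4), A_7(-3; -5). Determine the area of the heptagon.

70

Σ = (13) + (2) + (20) + (15) + (42) + (18) + (30) = 140
Area = |Σ|/2 = 70.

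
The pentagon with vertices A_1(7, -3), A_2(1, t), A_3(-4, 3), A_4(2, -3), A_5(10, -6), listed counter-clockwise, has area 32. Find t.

2

The doubled signed area Σ (x_i y_{i+1} − x_{i+1} y_i) is linear in t.
With t=0 it equals 42; the coefficient of t is 11 (from the two edges through A_2).
So 11·t + 42 = 2·32 = 64 ⇒ t = 2.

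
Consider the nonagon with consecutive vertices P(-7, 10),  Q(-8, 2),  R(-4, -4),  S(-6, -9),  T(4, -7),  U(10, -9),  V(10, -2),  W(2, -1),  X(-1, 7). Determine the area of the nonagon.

Σ = (66) + (40) + (12) + (78) + (34) + (70) + (-6) + (13) + (39) = 346
Area = |Σ|/2 = 173.

173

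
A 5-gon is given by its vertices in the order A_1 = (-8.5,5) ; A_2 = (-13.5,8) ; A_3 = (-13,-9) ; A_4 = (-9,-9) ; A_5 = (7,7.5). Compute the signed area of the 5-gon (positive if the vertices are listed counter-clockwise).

Σ = (-0.5) + (225.5) + (36) + (-4.5) + (98.75) = 355.25
Signed area = Σ/2 = 177.625 (positive ⇒ counter-clockwise traversal).

177.625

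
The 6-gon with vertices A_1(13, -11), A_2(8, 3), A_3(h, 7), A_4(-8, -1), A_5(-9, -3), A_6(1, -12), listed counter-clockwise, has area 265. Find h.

-5

Write out the shoelace sum; only the two edges meeting at A_3 involve h:
2·Area = [(8·7 − h·3) + (h·(-1) − (-8)·7)] + 398
       = -4·h + 510 = 530
⇒ h = -5.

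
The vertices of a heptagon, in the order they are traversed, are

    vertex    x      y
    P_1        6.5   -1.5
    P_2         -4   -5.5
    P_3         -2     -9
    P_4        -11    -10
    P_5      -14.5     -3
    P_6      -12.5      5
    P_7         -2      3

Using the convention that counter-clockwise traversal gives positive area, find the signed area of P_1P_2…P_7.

-180.875

Σ = (-41.75) + (25) + (-79) + (-112) + (-110) + (-27.5) + (-16.5) = -361.75
Signed area = Σ/2 = -180.875 (negative ⇒ clockwise traversal).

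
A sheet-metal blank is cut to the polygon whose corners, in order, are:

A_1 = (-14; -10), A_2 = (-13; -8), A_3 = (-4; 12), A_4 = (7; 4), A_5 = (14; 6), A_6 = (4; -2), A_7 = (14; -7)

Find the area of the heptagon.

Cross-terms: -18, -188, -100, -14, -52, 0, -238  ⇒  Σ = -610
Area = |Σ|/2 = 305.

305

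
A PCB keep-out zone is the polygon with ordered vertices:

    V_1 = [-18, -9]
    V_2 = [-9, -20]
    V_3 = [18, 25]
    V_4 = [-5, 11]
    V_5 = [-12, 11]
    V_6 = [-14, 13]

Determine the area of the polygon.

Apply the surveyor's formula: 2A = Σ (x_i·y_{i+1} − x_{i+1}·y_i), indices taken mod 6.
Cross-terms: 279, 135, 323, 77, -2, 360  ⇒  Σ = 1172
Area = |Σ|/2 = 586.

586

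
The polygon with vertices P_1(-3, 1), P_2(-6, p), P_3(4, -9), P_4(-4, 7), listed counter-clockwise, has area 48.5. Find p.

-4

Write out the shoelace sum; only the two edges meeting at P_2 involve p:
2·Area = [((-3)·p − (-6)·1) + ((-6)·(-9) − 4·p)] + 9
       = -7·p + 69 = 97
⇒ p = -4.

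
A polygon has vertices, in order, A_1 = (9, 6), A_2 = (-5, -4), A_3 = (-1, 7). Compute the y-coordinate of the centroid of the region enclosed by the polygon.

Apply the shoelace (surveyor's) formula. First the cross-terms c_i = x_i·y_{i+1} − x_{i+1}·y_i:
  -6, -39, -69  ⇒  2A = -114, A = -57.
Then Σ (y_i + y_{i+1})·c_i = -1026, so ȳ = -1026 / (6·(-57)) = 3.

3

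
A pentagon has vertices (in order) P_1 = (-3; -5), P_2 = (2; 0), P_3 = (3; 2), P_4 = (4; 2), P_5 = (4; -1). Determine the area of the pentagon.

11.5

Apply the surveyor's formula: 2A = Σ (x_i·y_{i+1} − x_{i+1}·y_i), indices taken mod 5.
Cross-terms: 10, 4, -2, -12, -23  ⇒  Σ = -23
Area = |Σ|/2 = 11.5.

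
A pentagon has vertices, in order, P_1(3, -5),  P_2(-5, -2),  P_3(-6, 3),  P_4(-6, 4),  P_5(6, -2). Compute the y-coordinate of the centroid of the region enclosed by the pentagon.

Apply the surveyor's formula. First the cross-terms c_i = x_i·y_{i+1} − x_{i+1}·y_i:
  -31, -27, -6, -12, -24  ⇒  2A = -100, A = -50.
Then Σ (y_i + y_{i+1})·c_i = 292, so ȳ = 292 / (6·(-50)) = -73/75.

-73/75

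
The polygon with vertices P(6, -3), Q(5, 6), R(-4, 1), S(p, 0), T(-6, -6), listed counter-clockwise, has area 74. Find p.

The doubled signed area Σ (x_i y_{i+1} − x_{i+1} y_i) is linear in p.
With p=0 it equals 134; the coefficient of p is -7 (from the two edges through S).
So -7·p + 134 = 2·74 = 148 ⇒ p = -2.

-2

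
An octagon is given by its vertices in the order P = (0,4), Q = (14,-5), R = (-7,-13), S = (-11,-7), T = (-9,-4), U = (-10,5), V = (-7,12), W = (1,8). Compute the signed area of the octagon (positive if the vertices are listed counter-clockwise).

-310

Apply the shoelace (surveyor's) formula: 2A = Σ (x_i·y_{i+1} − x_{i+1}·y_i), indices taken mod 8.
Σ = (-56) + (-217) + (-94) + (-19) + (-85) + (-85) + (-68) + (4) = -620
Signed area = Σ/2 = -310 (negative ⇒ clockwise traversal).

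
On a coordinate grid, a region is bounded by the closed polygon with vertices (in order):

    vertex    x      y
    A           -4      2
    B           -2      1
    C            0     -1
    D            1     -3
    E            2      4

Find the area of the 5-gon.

16.5

Σ = (0) + (2) + (1) + (10) + (20) = 33
Area = |Σ|/2 = 16.5.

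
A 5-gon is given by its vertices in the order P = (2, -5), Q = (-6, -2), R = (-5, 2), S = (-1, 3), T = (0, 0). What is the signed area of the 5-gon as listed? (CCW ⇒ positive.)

Apply the shoelace formula: 2A = Σ (x_i·y_{i+1} − x_{i+1}·y_i), indices taken mod 5.
Σ = (-34) + (-22) + (-13) + (0) + (0) = -69
Signed area = Σ/2 = -34.5 (negative ⇒ clockwise traversal).

-34.5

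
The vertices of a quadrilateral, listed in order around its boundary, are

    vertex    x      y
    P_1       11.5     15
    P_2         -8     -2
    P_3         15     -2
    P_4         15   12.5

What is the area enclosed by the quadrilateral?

P_1→P_2: (11.5)(-2) − (-8)(15) = 97
P_2→P_3: (-8)(-2) − (15)(-2) = 46
P_3→P_4: (15)(12.5) − (15)(-2) = 217.5
P_4→P_1: (15)(15) − (11.5)(12.5) = 81.25
Σ = 441.75
Area = |Σ|/2 = 220.875.

220.875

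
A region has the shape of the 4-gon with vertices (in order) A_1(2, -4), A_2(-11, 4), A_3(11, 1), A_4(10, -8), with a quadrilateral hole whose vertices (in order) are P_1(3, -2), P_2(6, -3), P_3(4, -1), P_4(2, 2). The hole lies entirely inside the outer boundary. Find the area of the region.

102

Outer boundary:
Apply Gauss's area formula: 2A = Σ (x_i·y_{i+1} − x_{i+1}·y_i), indices taken mod 4.
A_1→A_2: (2)(4) − (-11)(-4) = -36
A_2→A_3: (-11)(1) − (11)(4) = -55
A_3→A_4: (11)(-8) − (10)(1) = -98
A_4→A_1: (10)(-4) − (2)(-8) = -24
Σ = -213
Area = |Σ|/2 = 106.5.
Hole:
Apply Gauss's area formula: 2A = Σ (x_i·y_{i+1} − x_{i+1}·y_i), indices taken mod 4.
Σ = (3) + (6) + (10) + (-10) = 9
Area = |Σ|/2 = 4.5.
Net area = 106.5 − 4.5 = 102.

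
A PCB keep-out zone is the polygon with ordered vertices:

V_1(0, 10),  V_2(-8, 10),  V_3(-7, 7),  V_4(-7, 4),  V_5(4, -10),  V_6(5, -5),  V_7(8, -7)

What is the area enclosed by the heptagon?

Apply Gauss's area formula: 2A = Σ (x_i·y_{i+1} − x_{i+1}·y_i), indices taken mod 7.
Σ = (80) + (14) + (21) + (54) + (30) + (5) + (80) = 284
Area = |Σ|/2 = 142.

142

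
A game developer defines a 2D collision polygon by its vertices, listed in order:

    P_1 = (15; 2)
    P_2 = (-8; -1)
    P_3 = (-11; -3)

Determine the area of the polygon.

18.5

Apply the surveyor's formula: 2A = Σ (x_i·y_{i+1} − x_{i+1}·y_i), indices taken mod 3.
Cross-terms: 1, 13, 23  ⇒  Σ = 37
Area = |Σ|/2 = 18.5.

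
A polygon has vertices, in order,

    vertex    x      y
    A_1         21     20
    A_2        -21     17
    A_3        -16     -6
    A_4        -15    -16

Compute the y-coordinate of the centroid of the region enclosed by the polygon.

Apply the surveyor's formula. First the cross-terms c_i = x_i·y_{i+1} − x_{i+1}·y_i:
  777, 398, 166, 36  ⇒  2A = 1377, A = 688.5.
Then Σ (y_i + y_{i+1})·c_i = 29619, so ȳ = 29619 / (6·688.5) = 1097/153.

1097/153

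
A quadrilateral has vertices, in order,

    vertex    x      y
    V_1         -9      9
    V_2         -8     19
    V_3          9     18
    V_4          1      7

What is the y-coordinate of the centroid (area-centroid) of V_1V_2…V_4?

150/11

Apply the shoelace formula. First the cross-terms c_i = x_i·y_{i+1} − x_{i+1}·y_i:
  -99, -315, 45, 72  ⇒  2A = -297, A = -148.5.
Then Σ (y_i + y_{i+1})·c_i = -12150, so ȳ = -12150 / (6·(-148.5)) = 150/11.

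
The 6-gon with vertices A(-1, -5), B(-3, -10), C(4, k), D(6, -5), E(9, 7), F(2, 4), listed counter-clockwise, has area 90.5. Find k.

-7

Write out the shoelace sum; only the two edges meeting at C involve k:
2·Area = [((-3)·k − 4·(-10)) + (4·(-5) − 6·k)] + 98
       = -9·k + 118 = 181
⇒ k = -7.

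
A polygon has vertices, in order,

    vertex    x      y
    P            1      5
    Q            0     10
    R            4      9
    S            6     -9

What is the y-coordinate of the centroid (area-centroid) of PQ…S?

Apply Gauss's area formula. First the cross-terms c_i = x_i·y_{i+1} − x_{i+1}·y_i:
  10, -40, -90, 39  ⇒  2A = -81, A = -40.5.
Then Σ (y_i + y_{i+1})·c_i = -766, so ȳ = -766 / (6·(-40.5)) = 766/243.

766/243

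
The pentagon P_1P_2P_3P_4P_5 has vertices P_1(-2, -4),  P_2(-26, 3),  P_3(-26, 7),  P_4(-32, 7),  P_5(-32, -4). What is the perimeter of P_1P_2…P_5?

76

|P_1P_2| = √((-24)² + (7)²) = √625 = 25
|P_2P_3| = √((0)² + (4)²) = √16 = 4
|P_3P_4| = √((-6)² + (0)²) = √36 = 6
|P_4P_5| = √((0)² + (-11)²) = √121 = 11
|P_5P_1| = √((30)² + (0)²) = √900 = 30
Perimeter = 25 + 4 + 6 + 11 + 30 = 76.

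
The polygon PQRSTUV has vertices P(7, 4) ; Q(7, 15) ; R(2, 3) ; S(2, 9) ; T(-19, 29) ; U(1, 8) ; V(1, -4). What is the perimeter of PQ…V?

|PQ| = √((0)² + (11)²) = √121 = 11
|QR| = √((-5)² + (-12)²) = √169 = 13
|RS| = √((0)² + (6)²) = √36 = 6
|ST| = √((-21)² + (20)²) = √841 = 29
|TU| = √((20)² + (-21)²) = √841 = 29
|UV| = √((0)² + (-12)²) = √144 = 12
|VP| = √((6)² + (8)²) = √100 = 10
Perimeter = 11 + 13 + 6 + 29 + 29 + 12 + 10 = 110.

110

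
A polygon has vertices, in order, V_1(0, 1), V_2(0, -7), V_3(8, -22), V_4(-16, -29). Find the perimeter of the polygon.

84

|V_1V_2| = √((0)² + (-8)²) = √64 = 8
|V_2V_3| = √((8)² + (-15)²) = √289 = 17
|V_3V_4| = √((-24)² + (-7)²) = √625 = 25
|V_4V_1| = √((16)² + (30)²) = √1156 = 34
Perimeter = 8 + 17 + 25 + 34 = 84.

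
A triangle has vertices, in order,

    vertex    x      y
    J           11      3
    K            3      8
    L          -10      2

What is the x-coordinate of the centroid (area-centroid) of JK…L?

4/3

Apply the shoelace (surveyor's) formula. First the cross-terms c_i = x_i·y_{i+1} − x_{i+1}·y_i:
  79, 86, -52  ⇒  2A = 113, A = 56.5.
Then Σ (x_i + x_{i+1})·c_i = 452, so x̄ = 452 / (6·56.5) = 4/3.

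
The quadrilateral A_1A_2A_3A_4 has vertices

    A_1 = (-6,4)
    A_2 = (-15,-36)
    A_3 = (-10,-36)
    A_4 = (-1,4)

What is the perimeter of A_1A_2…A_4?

|A_1A_2| = √((-9)² + (-40)²) = √1681 = 41
|A_2A_3| = √((5)² + (0)²) = √25 = 5
|A_3A_4| = √((9)² + (40)²) = √1681 = 41
|A_4A_1| = √((-5)² + (0)²) = √25 = 5
Perimeter = 41 + 5 + 41 + 5 = 92.

92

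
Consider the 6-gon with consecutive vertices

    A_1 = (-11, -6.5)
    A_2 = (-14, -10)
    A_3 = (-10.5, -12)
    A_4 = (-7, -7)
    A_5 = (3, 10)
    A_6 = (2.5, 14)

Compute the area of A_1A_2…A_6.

88.625

Apply the shoelace formula: 2A = Σ (x_i·y_{i+1} − x_{i+1}·y_i), indices taken mod 6.
Cross-terms: 19, 63, -10.5, -49, 17, 137.75  ⇒  Σ = 177.25
Area = |Σ|/2 = 88.625.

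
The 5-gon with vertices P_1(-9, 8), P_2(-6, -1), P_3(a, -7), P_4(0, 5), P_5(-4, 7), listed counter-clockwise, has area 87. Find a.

The doubled signed area Σ (x_i y_{i+1} − x_{i+1} y_i) is linear in a.
With a=0 it equals 150; the coefficient of a is 6 (from the two edges through P_3).
So 6·a + 150 = 2·87 = 174 ⇒ a = 4.

4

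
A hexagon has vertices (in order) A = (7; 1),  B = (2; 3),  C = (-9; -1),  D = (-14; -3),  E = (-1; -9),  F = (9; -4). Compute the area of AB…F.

151

Apply Gauss's area formula: 2A = Σ (x_i·y_{i+1} − x_{i+1}·y_i), indices taken mod 6.
Σ = (19) + (25) + (13) + (123) + (85) + (37) = 302
Area = |Σ|/2 = 151.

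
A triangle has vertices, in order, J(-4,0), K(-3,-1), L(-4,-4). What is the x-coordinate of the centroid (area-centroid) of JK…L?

Apply the surveyor's formula. First the cross-terms c_i = x_i·y_{i+1} − x_{i+1}·y_i:
  4, 8, -16  ⇒  2A = -4, A = -2.
Then Σ (x_i + x_{i+1})·c_i = 44, so x̄ = 44 / (6·(-2)) = -11/3.

-11/3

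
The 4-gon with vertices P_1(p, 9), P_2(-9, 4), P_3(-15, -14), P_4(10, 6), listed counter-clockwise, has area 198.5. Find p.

5

Write out the shoelace sum; only the two edges meeting at P_1 involve p:
2·Area = [(10·9 − p·6) + (p·4 − (-9)·9)] + 236
       = -2·p + 407 = 397
⇒ p = 5.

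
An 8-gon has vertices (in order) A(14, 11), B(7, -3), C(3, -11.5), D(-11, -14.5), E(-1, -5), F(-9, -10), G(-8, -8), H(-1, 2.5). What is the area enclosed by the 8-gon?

Apply the surveyor's formula: 2A = Σ (x_i·y_{i+1} − x_{i+1}·y_i), indices taken mod 8.
Σ = (-119) + (-71.5) + (-170) + (40.5) + (-35) + (-8) + (-28) + (-46) = -437
Area = |Σ|/2 = 218.5.

218.5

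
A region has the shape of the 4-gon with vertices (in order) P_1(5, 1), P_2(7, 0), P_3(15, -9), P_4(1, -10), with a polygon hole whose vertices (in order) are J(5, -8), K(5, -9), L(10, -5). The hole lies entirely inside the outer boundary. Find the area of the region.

77.5

Outer boundary:
Apply the shoelace formula: 2A = Σ (x_i·y_{i+1} − x_{i+1}·y_i), indices taken mod 4.
Σ = (-7) + (-63) + (-141) + (51) = -160
Area = |Σ|/2 = 80.
Hole:
Cross-terms: -5, 65, -55  ⇒  Σ = 5
Area = |Σ|/2 = 2.5.
Net area = 80 − 2.5 = 77.5.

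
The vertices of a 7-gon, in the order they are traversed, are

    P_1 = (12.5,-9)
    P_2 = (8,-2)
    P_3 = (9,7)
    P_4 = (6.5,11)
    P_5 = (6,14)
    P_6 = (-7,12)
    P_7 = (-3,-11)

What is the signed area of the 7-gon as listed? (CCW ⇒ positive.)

Cross-terms: 47, 74, 53.5, 25, 170, 113, 164.5  ⇒  Σ = 647
Signed area = Σ/2 = 323.5 (positive ⇒ counter-clockwise traversal).

323.5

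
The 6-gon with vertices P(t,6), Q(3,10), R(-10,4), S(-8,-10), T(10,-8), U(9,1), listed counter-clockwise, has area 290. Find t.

The doubled signed area Σ (x_i y_{i+1} − x_{i+1} y_i) is linear in t.
With t=0 it equals 526; the coefficient of t is 9 (from the two edges through P).
So 9·t + 526 = 2·290 = 580 ⇒ t = 6.

6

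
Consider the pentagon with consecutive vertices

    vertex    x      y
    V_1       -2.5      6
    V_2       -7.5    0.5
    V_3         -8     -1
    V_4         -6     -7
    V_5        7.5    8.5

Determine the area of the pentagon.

Cross-terms: 43.75, 11.5, 50, 1.5, 66.25  ⇒  Σ = 173
Area = |Σ|/2 = 86.5.

86.5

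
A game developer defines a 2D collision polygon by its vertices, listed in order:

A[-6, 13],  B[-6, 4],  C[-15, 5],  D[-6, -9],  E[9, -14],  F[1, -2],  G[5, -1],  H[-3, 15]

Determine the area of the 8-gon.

Σ = (54) + (30) + (165) + (165) + (-4) + (9) + (72) + (51) = 542
Area = |Σ|/2 = 271.

271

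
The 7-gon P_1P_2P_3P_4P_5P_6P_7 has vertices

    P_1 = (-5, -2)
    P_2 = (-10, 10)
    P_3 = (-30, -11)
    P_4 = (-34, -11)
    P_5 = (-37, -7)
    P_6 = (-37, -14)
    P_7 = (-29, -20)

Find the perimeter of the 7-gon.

98

|P_1P_2| = √((-5)² + (12)²) = √169 = 13
|P_2P_3| = √((-20)² + (-21)²) = √841 = 29
|P_3P_4| = √((-4)² + (0)²) = √16 = 4
|P_4P_5| = √((-3)² + (4)²) = √25 = 5
|P_5P_6| = √((0)² + (-7)²) = √49 = 7
|P_6P_7| = √((8)² + (-6)²) = √100 = 10
|P_7P_1| = √((24)² + (18)²) = √900 = 30
Perimeter = 13 + 29 + 4 + 5 + 7 + 10 + 30 = 98.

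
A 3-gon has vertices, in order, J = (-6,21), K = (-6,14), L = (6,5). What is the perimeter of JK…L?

|JK| = √((0)² + (-7)²) = √49 = 7
|KL| = √((12)² + (-9)²) = √225 = 15
|LJ| = √((-12)² + (16)²) = √400 = 20
Perimeter = 7 + 15 + 20 = 42.

42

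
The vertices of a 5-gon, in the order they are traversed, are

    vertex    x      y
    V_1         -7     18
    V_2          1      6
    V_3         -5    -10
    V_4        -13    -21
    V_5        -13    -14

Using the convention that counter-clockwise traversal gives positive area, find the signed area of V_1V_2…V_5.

Cross-terms: -60, 20, -25, -91, -332  ⇒  Σ = -488
Signed area = Σ/2 = -244 (negative ⇒ clockwise traversal).

-244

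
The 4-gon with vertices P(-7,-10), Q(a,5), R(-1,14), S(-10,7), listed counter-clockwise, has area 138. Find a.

The doubled signed area Σ (x_i y_{i+1} − x_{i+1} y_i) is linear in a.
With a=0 it equals 252; the coefficient of a is 24 (from the two edges through Q).
So 24·a + 252 = 2·138 = 276 ⇒ a = 1.

1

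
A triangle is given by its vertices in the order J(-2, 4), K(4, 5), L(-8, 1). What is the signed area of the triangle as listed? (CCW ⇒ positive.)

-6

Cross-terms: -26, 44, -30  ⇒  Σ = -12
Signed area = Σ/2 = -6 (negative ⇒ clockwise traversal).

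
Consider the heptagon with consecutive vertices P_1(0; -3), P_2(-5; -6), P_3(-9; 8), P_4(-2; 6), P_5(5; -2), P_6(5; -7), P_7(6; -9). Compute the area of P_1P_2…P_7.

109.5

Σ = (-15) + (-94) + (-38) + (-26) + (-25) + (-3) + (-18) = -219
Area = |Σ|/2 = 109.5.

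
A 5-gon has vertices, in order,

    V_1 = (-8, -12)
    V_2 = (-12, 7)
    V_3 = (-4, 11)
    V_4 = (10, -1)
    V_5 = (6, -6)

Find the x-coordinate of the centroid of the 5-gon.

Apply the shoelace (surveyor's) formula. First the cross-terms c_i = x_i·y_{i+1} − x_{i+1}·y_i:
  -200, -104, -106, -54, -120  ⇒  2A = -584, A = -292.
Then Σ (x_i + x_{i+1})·c_i = 4404, so x̄ = 4404 / (6·(-292)) = -367/146.

-367/146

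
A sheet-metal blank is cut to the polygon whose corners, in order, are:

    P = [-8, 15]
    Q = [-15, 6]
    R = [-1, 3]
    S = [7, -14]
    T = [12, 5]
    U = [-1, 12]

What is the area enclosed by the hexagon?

Apply the surveyor's formula: 2A = Σ (x_i·y_{i+1} − x_{i+1}·y_i), indices taken mod 6.
Σ = (177) + (-39) + (-7) + (203) + (149) + (81) = 564
Area = |Σ|/2 = 282.

282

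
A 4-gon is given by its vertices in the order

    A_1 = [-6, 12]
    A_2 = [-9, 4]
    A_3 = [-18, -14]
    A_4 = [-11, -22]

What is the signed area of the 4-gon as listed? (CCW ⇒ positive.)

130

Σ = (84) + (198) + (242) + (-264) = 260
Signed area = Σ/2 = 130 (positive ⇒ counter-clockwise traversal).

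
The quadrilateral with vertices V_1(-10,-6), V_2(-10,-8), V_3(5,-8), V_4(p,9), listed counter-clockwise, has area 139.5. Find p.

2

The doubled signed area Σ (x_i y_{i+1} − x_{i+1} y_i) is linear in p.
With p=0 it equals 275; the coefficient of p is 2 (from the two edges through V_4).
So 2·p + 275 = 2·139.5 = 279 ⇒ p = 2.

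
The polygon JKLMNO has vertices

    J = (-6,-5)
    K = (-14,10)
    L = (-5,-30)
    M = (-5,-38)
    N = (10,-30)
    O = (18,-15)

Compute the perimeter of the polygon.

126

|JK| = √((-8)² + (15)²) = √289 = 17
|KL| = √((9)² + (-40)²) = √1681 = 41
|LM| = √((0)² + (-8)²) = √64 = 8
|MN| = √((15)² + (8)²) = √289 = 17
|NO| = √((8)² + (15)²) = √289 = 17
|OJ| = √((-24)² + (10)²) = √676 = 26
Perimeter = 17 + 41 + 8 + 17 + 17 + 26 = 126.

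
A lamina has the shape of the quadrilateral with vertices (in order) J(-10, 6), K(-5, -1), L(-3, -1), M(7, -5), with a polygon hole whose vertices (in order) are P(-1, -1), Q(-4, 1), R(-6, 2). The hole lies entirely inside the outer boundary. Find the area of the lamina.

27.5

Outer boundary:
Σ = (40) + (2) + (22) + (-8) = 56
Area = |Σ|/2 = 28.
Hole:
Apply the shoelace (surveyor's) formula: 2A = Σ (x_i·y_{i+1} − x_{i+1}·y_i), indices taken mod 3.
Σ = (-5) + (-2) + (8) = 1
Area = |Σ|/2 = 0.5.
Net area = 28 − 0.5 = 27.5.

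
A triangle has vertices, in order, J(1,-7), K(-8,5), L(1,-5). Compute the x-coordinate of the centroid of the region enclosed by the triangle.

Apply the shoelace formula. First the cross-terms c_i = x_i·y_{i+1} − x_{i+1}·y_i:
  -51, 35, -2  ⇒  2A = -18, A = -9.
Then Σ (x_i + x_{i+1})·c_i = 108, so x̄ = 108 / (6·(-9)) = -2.

-2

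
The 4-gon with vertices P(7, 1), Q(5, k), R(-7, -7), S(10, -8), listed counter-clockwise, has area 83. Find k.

The doubled signed area Σ (x_i y_{i+1} − x_{i+1} y_i) is linear in k.
With k=0 it equals 152; the coefficient of k is 14 (from the two edges through Q).
So 14·k + 152 = 2·83 = 166 ⇒ k = 1.

1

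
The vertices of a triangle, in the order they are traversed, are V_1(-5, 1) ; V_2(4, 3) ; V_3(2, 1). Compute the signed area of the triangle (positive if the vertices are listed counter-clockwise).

-7

Σ = (-19) + (-2) + (7) = -14
Signed area = Σ/2 = -7 (negative ⇒ clockwise traversal).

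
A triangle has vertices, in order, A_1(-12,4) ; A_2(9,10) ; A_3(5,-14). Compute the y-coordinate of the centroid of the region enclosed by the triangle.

0

Apply the shoelace formula. First the cross-terms c_i = x_i·y_{i+1} − x_{i+1}·y_i:
  -156, -176, -148  ⇒  2A = -480, A = -240.
Then Σ (y_i + y_{i+1})·c_i = 0, so ȳ = 0 / (6·(-240)) = 0.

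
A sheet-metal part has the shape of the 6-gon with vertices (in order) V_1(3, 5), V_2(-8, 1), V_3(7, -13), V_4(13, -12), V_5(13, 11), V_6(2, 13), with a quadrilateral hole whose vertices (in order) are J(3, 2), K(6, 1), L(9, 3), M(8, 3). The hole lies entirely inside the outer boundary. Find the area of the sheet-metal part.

316

Outer boundary:
V_1→V_2: (3)(1) − (-8)(5) = 43
V_2→V_3: (-8)(-13) − (7)(1) = 97
V_3→V_4: (7)(-12) − (13)(-13) = 85
V_4→V_5: (13)(11) − (13)(-12) = 299
V_5→V_6: (13)(13) − (2)(11) = 147
V_6→V_1: (2)(5) − (3)(13) = -29
Σ = 642
Area = |Σ|/2 = 321.
Hole:
Apply the shoelace (surveyor's) formula: 2A = Σ (x_i·y_{i+1} − x_{i+1}·y_i), indices taken mod 4.
J→K: (3)(1) − (6)(2) = -9
K→L: (6)(3) − (9)(1) = 9
L→M: (9)(3) − (8)(3) = 3
M→J: (8)(2) − (3)(3) = 7
Σ = 10
Area = |Σ|/2 = 5.
Net area = 321 − 5 = 316.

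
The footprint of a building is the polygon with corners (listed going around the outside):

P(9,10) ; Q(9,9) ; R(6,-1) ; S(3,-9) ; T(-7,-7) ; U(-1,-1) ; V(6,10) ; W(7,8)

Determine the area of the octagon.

Σ = (-9) + (-63) + (-51) + (-84) + (0) + (-4) + (-22) + (-2) = -235
Area = |Σ|/2 = 117.5.

117.5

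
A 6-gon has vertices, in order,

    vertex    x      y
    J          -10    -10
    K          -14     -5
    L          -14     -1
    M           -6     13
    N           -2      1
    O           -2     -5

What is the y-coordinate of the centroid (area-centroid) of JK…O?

-28/249

Apply the surveyor's formula. First the cross-terms c_i = x_i·y_{i+1} − x_{i+1}·y_i:
  -90, -56, -188, 20, 12, -30  ⇒  2A = -332, A = -166.
Then Σ (y_i + y_{i+1})·c_i = 112, so ȳ = 112 / (6·(-166)) = -28/249.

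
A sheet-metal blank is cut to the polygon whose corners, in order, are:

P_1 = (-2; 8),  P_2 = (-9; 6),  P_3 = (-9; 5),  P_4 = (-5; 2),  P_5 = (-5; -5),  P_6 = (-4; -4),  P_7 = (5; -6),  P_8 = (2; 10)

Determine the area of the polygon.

126.5

Apply the shoelace (surveyor's) formula: 2A = Σ (x_i·y_{i+1} − x_{i+1}·y_i), indices taken mod 8.
P_1→P_2: (-2)(6) − (-9)(8) = 60
P_2→P_3: (-9)(5) − (-9)(6) = 9
P_3→P_4: (-9)(2) − (-5)(5) = 7
P_4→P_5: (-5)(-5) − (-5)(2) = 35
P_5→P_6: (-5)(-4) − (-4)(-5) = 0
P_6→P_7: (-4)(-6) − (5)(-4) = 44
P_7→P_8: (5)(10) − (2)(-6) = 62
P_8→P_1: (2)(8) − (-2)(10) = 36
Σ = 253
Area = |Σ|/2 = 126.5.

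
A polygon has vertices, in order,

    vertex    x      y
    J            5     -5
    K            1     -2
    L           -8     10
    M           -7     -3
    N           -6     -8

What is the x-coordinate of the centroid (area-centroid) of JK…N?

-654/191

Apply the shoelace (surveyor's) formula. First the cross-terms c_i = x_i·y_{i+1} − x_{i+1}·y_i:
  -5, -6, 94, 38, 70  ⇒  2A = 191, A = 95.5.
Then Σ (x_i + x_{i+1})·c_i = -1962, so x̄ = -1962 / (6·95.5) = -654/191.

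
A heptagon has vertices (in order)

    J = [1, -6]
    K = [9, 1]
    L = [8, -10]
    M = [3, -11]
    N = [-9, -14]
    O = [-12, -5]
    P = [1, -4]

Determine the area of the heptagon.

157

Apply Gauss's area formula: 2A = Σ (x_i·y_{i+1} − x_{i+1}·y_i), indices taken mod 7.
J→K: (1)(1) − (9)(-6) = 55
K→L: (9)(-10) − (8)(1) = -98
L→M: (8)(-11) − (3)(-10) = -58
M→N: (3)(-14) − (-9)(-11) = -141
N→O: (-9)(-5) − (-12)(-14) = -123
O→P: (-12)(-4) − (1)(-5) = 53
P→J: (1)(-6) − (1)(-4) = -2
Σ = -314
Area = |Σ|/2 = 157.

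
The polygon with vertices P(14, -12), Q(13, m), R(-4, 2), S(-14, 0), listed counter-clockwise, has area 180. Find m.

-1

Write out the shoelace sum; only the two edges meeting at Q involve m:
2·Area = [(14·m − 13·(-12)) + (13·2 − (-4)·m)] + 196
       = 18·m + 378 = 360
⇒ m = -1.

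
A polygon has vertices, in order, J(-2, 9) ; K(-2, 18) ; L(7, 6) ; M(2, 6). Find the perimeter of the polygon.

34

|JK| = √((0)² + (9)²) = √81 = 9
|KL| = √((9)² + (-12)²) = √225 = 15
|LM| = √((-5)² + (0)²) = √25 = 5
|MJ| = √((-4)² + (3)²) = √25 = 5
Perimeter = 9 + 15 + 5 + 5 = 34.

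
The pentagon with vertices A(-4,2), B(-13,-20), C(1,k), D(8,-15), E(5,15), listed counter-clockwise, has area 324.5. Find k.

Write out the shoelace sum; only the two edges meeting at C involve k:
2·Area = [((-13)·k − 1·(-20)) + (1·(-15) − 8·k)] + 371
       = -21·k + 376 = 649
⇒ k = -13.

-13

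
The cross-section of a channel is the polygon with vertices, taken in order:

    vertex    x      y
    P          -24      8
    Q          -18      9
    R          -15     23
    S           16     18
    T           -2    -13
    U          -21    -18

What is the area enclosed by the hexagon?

Σ = (-72) + (-279) + (-638) + (-172) + (-237) + (-600) = -1998
Area = |Σ|/2 = 999.

999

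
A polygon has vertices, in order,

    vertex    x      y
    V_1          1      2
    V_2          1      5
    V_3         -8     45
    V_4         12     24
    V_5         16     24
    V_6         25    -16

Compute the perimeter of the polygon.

148

|V_1V_2| = √((0)² + (3)²) = √9 = 3
|V_2V_3| = √((-9)² + (40)²) = √1681 = 41
|V_3V_4| = √((20)² + (-21)²) = √841 = 29
|V_4V_5| = √((4)² + (0)²) = √16 = 4
|V_5V_6| = √((9)² + (-40)²) = √1681 = 41
|V_6V_1| = √((-24)² + (18)²) = √900 = 30
Perimeter = 3 + 41 + 29 + 4 + 41 + 30 = 148.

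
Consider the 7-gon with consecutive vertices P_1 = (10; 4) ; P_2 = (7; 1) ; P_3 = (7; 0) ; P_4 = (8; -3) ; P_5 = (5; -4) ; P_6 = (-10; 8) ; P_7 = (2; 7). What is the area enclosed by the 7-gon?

105.5

Σ = (-18) + (-7) + (-21) + (-17) + (0) + (-86) + (-62) = -211
Area = |Σ|/2 = 105.5.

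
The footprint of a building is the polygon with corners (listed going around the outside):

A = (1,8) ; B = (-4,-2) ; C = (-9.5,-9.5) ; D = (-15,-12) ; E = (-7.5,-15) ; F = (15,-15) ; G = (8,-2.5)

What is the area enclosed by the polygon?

321

Apply Gauss's area formula: 2A = Σ (x_i·y_{i+1} − x_{i+1}·y_i), indices taken mod 7.
Σ = (30) + (19) + (-28.5) + (135) + (337.5) + (82.5) + (66.5) = 642
Area = |Σ|/2 = 321.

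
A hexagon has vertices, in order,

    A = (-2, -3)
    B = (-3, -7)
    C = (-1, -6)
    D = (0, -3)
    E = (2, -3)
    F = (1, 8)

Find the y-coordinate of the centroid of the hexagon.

-32/57

Apply Gauss's area formula. First the cross-terms c_i = x_i·y_{i+1} − x_{i+1}·y_i:
  5, 11, 3, 6, 19, 13  ⇒  2A = 57, A = 28.5.
Then Σ (y_i + y_{i+1})·c_i = -96, so ȳ = -96 / (6·28.5) = -32/57.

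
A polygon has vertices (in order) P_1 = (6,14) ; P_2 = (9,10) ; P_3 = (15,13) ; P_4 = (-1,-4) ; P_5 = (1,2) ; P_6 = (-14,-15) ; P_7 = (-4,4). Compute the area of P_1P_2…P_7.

Apply the surveyor's formula: 2A = Σ (x_i·y_{i+1} − x_{i+1}·y_i), indices taken mod 7.
Σ = (-66) + (-33) + (-47) + (2) + (13) + (-116) + (-80) = -327
Area = |Σ|/2 = 163.5.

163.5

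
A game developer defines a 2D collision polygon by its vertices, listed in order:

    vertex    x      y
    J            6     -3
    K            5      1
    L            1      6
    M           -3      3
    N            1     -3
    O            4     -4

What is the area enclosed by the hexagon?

48.5

Apply Gauss's area formula: 2A = Σ (x_i·y_{i+1} − x_{i+1}·y_i), indices taken mod 6.
J→K: (6)(1) − (5)(-3) = 21
K→L: (5)(6) − (1)(1) = 29
L→M: (1)(3) − (-3)(6) = 21
M→N: (-3)(-3) − (1)(3) = 6
N→O: (1)(-4) − (4)(-3) = 8
O→J: (4)(-3) − (6)(-4) = 12
Σ = 97
Area = |Σ|/2 = 48.5.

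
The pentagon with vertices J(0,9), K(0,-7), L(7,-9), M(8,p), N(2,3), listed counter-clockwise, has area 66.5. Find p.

The doubled signed area Σ (x_i y_{i+1} − x_{i+1} y_i) is linear in p.
With p=0 it equals 163; the coefficient of p is 5 (from the two edges through M).
So 5·p + 163 = 2·66.5 = 133 ⇒ p = -6.

-6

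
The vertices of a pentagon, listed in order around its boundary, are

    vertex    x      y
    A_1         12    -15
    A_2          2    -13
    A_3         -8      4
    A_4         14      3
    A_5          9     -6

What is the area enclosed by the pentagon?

A_1→A_2: (12)(-13) − (2)(-15) = -126
A_2→A_3: (2)(4) − (-8)(-13) = -96
A_3→A_4: (-8)(3) − (14)(4) = -80
A_4→A_5: (14)(-6) − (9)(3) = -111
A_5→A_1: (9)(-15) − (12)(-6) = -63
Σ = -476
Area = |Σ|/2 = 238.

238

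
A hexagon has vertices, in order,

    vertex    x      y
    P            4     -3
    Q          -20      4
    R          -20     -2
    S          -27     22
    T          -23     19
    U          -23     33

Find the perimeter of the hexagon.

|PQ| = √((-24)² + (7)²) = √625 = 25
|QR| = √((0)² + (-6)²) = √36 = 6
|RS| = √((-7)² + (24)²) = √625 = 25
|ST| = √((4)² + (-3)²) = √25 = 5
|TU| = √((0)² + (14)²) = √196 = 14
|UP| = √((27)² + (-36)²) = √2025 = 45
Perimeter = 25 + 6 + 25 + 5 + 14 + 45 = 120.

120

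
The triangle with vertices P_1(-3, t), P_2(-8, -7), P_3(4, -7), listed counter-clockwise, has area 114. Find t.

Write out the shoelace sum; only the two edges meeting at P_1 involve t:
2·Area = [(4·t − (-3)·(-7)) + ((-3)·(-7) − (-8)·t)] + 84
       = 12·t + 84 = 228
⇒ t = 12.

12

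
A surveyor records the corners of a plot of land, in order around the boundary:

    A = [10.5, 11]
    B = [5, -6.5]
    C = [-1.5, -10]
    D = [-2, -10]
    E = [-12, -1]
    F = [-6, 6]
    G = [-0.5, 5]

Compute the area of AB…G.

A→B: (10.5)(-6.5) − (5)(11) = -123.25
B→C: (5)(-10) − (-1.5)(-6.5) = -59.75
C→D: (-1.5)(-10) − (-2)(-10) = -5
D→E: (-2)(-1) − (-12)(-10) = -118
E→F: (-12)(6) − (-6)(-1) = -78
F→G: (-6)(5) − (-0.5)(6) = -27
G→A: (-0.5)(11) − (10.5)(5) = -58
Σ = -469
Area = |Σ|/2 = 234.5.

234.5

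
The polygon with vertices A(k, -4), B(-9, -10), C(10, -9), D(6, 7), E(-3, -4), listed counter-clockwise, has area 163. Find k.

The doubled signed area Σ (x_i y_{i+1} − x_{i+1} y_i) is linear in k.
With k=0 it equals 278; the coefficient of k is -6 (from the two edges through A).
So -6·k + 278 = 2·163 = 326 ⇒ k = -8.

-8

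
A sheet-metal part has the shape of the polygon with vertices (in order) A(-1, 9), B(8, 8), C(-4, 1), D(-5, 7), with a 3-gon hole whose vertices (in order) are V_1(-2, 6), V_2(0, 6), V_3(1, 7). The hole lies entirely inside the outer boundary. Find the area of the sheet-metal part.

49.5

Outer boundary:
Cross-terms: -80, 40, -23, -38  ⇒  Σ = -101
Area = |Σ|/2 = 50.5.
Hole:
Apply the shoelace formula: 2A = Σ (x_i·y_{i+1} − x_{i+1}·y_i), indices taken mod 3.
Σ = (-12) + (-6) + (20) = 2
Area = |Σ|/2 = 1.
Net area = 50.5 − 1 = 49.5.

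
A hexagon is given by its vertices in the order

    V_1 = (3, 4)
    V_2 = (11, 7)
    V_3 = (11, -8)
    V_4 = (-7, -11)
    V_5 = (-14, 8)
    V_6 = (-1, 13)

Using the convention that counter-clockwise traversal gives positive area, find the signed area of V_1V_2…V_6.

-396

Apply the shoelace (surveyor's) formula: 2A = Σ (x_i·y_{i+1} − x_{i+1}·y_i), indices taken mod 6.
Σ = (-23) + (-165) + (-177) + (-210) + (-174) + (-43) = -792
Signed area = Σ/2 = -396 (negative ⇒ clockwise traversal).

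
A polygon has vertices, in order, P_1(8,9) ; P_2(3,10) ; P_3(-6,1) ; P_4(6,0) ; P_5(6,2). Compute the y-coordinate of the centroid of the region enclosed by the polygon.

Apply Gauss's area formula. First the cross-terms c_i = x_i·y_{i+1} − x_{i+1}·y_i:
  53, 63, -6, 12, 38  ⇒  2A = 160, A = 80.
Then Σ (y_i + y_{i+1})·c_i = 2136, so ȳ = 2136 / (6·80) = 4.45.

4.45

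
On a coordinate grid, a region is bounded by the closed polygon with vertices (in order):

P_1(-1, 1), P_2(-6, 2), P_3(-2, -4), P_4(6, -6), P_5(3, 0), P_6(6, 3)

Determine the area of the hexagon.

52

Apply the shoelace (surveyor's) formula: 2A = Σ (x_i·y_{i+1} − x_{i+1}·y_i), indices taken mod 6.
Cross-terms: 4, 28, 36, 18, 9, 9  ⇒  Σ = 104
Area = |Σ|/2 = 52.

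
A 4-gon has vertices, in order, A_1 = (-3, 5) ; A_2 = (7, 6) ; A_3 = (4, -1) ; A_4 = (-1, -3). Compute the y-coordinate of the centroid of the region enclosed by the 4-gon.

238/111

Apply the shoelace formula. First the cross-terms c_i = x_i·y_{i+1} − x_{i+1}·y_i:
  -53, -31, -13, -14  ⇒  2A = -111, A = -55.5.
Then Σ (y_i + y_{i+1})·c_i = -714, so ȳ = -714 / (6·(-55.5)) = 238/111.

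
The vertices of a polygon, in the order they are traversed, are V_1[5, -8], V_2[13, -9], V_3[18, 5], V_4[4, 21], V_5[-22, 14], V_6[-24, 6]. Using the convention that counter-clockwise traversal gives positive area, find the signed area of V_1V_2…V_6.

764

Apply the surveyor's formula: 2A = Σ (x_i·y_{i+1} − x_{i+1}·y_i), indices taken mod 6.
V_1→V_2: (5)(-9) − (13)(-8) = 59
V_2→V_3: (13)(5) − (18)(-9) = 227
V_3→V_4: (18)(21) − (4)(5) = 358
V_4→V_5: (4)(14) − (-22)(21) = 518
V_5→V_6: (-22)(6) − (-24)(14) = 204
V_6→V_1: (-24)(-8) − (5)(6) = 162
Σ = 1528
Signed area = Σ/2 = 764 (positive ⇒ counter-clockwise traversal).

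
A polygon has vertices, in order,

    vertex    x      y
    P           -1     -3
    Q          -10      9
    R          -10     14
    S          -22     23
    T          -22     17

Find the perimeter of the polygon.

70

|PQ| = √((-9)² + (12)²) = √225 = 15
|QR| = √((0)² + (5)²) = √25 = 5
|RS| = √((-12)² + (9)²) = √225 = 15
|ST| = √((0)² + (-6)²) = √36 = 6
|TP| = √((21)² + (-20)²) = √841 = 29
Perimeter = 15 + 5 + 15 + 6 + 29 = 70.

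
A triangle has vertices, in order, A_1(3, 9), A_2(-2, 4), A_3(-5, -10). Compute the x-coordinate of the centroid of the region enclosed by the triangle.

-4/3

Apply Gauss's area formula. First the cross-terms c_i = x_i·y_{i+1} − x_{i+1}·y_i:
  30, 40, -15  ⇒  2A = 55, A = 27.5.
Then Σ (x_i + x_{i+1})·c_i = -220, so x̄ = -220 / (6·27.5) = -4/3.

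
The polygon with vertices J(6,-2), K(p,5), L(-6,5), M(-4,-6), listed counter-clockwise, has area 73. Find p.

Write out the shoelace sum; only the two edges meeting at K involve p:
2·Area = [(6·5 − p·(-2)) + (p·5 − (-6)·5)] + 100
       = 7·p + 160 = 146
⇒ p = -2.

-2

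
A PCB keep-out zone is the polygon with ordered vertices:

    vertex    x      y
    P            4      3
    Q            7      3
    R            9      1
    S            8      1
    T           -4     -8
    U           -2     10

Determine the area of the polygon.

Apply the surveyor's formula: 2A = Σ (x_i·y_{i+1} − x_{i+1}·y_i), indices taken mod 6.
Σ = (-9) + (-20) + (1) + (-60) + (-56) + (-46) = -190
Area = |Σ|/2 = 95.

95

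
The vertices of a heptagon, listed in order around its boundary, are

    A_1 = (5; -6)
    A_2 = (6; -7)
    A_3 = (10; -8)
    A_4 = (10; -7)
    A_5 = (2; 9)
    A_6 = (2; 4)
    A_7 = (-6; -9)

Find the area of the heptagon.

107

Apply the shoelace formula: 2A = Σ (x_i·y_{i+1} − x_{i+1}·y_i), indices taken mod 7.
Cross-terms: 1, 22, 10, 104, -10, 6, 81  ⇒  Σ = 214
Area = |Σ|/2 = 107.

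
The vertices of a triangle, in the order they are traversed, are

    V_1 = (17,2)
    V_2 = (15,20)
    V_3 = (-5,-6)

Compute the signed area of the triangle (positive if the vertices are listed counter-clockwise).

206

Apply Gauss's area formula: 2A = Σ (x_i·y_{i+1} − x_{i+1}·y_i), indices taken mod 3.
Cross-terms: 310, 10, 92  ⇒  Σ = 412
Signed area = Σ/2 = 206 (positive ⇒ counter-clockwise traversal).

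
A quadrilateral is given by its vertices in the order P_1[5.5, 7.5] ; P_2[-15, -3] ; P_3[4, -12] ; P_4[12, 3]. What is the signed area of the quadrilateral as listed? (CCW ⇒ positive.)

Σ = (96) + (192) + (156) + (73.5) = 517.5
Signed area = Σ/2 = 258.75 (positive ⇒ counter-clockwise traversal).

258.75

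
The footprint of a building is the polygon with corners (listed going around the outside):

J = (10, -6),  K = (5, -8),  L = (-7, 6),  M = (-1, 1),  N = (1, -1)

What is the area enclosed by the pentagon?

36.5

Σ = (-50) + (-26) + (-1) + (0) + (4) = -73
Area = |Σ|/2 = 36.5.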